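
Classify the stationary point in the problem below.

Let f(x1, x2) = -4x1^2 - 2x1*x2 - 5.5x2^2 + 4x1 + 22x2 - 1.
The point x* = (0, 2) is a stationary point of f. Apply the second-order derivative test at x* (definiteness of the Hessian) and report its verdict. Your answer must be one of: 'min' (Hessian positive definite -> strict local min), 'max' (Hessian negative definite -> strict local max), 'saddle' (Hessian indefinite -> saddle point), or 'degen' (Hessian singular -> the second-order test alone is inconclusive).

Compute the Hessian H = grad^2 f:
  H = [[-8, -2], [-2, -11]]
Verify stationarity: grad f(x*) = H x* + g = (0, 0).
Eigenvalues of H: -12, -7.
Both eigenvalues < 0, so H is negative definite -> x* is a strict local max.

max


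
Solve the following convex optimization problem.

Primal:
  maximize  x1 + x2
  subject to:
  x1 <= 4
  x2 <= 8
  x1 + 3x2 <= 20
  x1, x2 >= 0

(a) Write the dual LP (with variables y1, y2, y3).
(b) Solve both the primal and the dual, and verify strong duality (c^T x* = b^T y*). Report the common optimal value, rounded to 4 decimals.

The standard primal-dual pair for 'max c^T x s.t. A x <= b, x >= 0' is:
  Dual:  min b^T y  s.t.  A^T y >= c,  y >= 0.

So the dual LP is:
  minimize  4y1 + 8y2 + 20y3
  subject to:
    y1 + y3 >= 1
    y2 + 3y3 >= 1
    y1, y2, y3 >= 0

Solving the primal: x* = (4, 5.3333).
  primal value c^T x* = 9.3333.
Solving the dual: y* = (0.6667, 0, 0.3333).
  dual value b^T y* = 9.3333.
Strong duality: c^T x* = b^T y*. Confirmed.

9.3333


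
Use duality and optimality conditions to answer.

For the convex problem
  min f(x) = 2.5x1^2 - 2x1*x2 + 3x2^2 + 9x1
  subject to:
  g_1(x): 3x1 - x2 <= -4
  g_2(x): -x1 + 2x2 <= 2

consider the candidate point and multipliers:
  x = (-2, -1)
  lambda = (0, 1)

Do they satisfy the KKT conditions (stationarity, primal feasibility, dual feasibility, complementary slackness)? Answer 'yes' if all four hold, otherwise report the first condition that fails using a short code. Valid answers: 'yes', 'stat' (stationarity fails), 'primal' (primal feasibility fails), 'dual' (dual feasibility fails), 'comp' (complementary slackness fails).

Gradient of f: grad f(x) = Q x + c = (1, -2)
Constraint values g_i(x) = a_i^T x - b_i:
  g_1((-2, -1)) = -1
  g_2((-2, -1)) = -2
Stationarity residual: grad f(x) + sum_i lambda_i a_i = (0, 0)
  -> stationarity OK
Primal feasibility (all g_i <= 0): OK
Dual feasibility (all lambda_i >= 0): OK
Complementary slackness (lambda_i * g_i(x) = 0 for all i): FAILS

Verdict: the first failing condition is complementary_slackness -> comp.

comp


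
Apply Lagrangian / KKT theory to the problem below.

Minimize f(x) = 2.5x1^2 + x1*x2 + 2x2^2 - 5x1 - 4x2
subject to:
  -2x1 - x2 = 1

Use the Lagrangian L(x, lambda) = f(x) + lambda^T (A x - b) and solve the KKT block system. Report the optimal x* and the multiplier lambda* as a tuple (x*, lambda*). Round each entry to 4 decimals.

Form the Lagrangian:
  L(x, lambda) = (1/2) x^T Q x + c^T x + lambda^T (A x - b)
Stationarity (grad_x L = 0): Q x + c + A^T lambda = 0.
Primal feasibility: A x = b.

This gives the KKT block system:
  [ Q   A^T ] [ x     ]   [-c ]
  [ A    0  ] [ lambda ] = [ b ]

Solving the linear system:
  x*      = (-0.5882, 0.1765)
  lambda* = (-3.8824)
  f(x*)   = 3.0588

x* = (-0.5882, 0.1765), lambda* = (-3.8824)


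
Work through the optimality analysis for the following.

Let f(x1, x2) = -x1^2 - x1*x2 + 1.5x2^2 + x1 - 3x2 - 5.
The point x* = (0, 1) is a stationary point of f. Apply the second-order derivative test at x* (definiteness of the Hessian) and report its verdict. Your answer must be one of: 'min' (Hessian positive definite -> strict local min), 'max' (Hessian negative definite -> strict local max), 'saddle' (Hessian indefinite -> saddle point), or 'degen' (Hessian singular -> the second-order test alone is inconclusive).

Compute the Hessian H = grad^2 f:
  H = [[-2, -1], [-1, 3]]
Verify stationarity: grad f(x*) = H x* + g = (0, 0).
Eigenvalues of H: -2.1926, 3.1926.
Eigenvalues have mixed signs, so H is indefinite -> x* is a saddle point.

saddle


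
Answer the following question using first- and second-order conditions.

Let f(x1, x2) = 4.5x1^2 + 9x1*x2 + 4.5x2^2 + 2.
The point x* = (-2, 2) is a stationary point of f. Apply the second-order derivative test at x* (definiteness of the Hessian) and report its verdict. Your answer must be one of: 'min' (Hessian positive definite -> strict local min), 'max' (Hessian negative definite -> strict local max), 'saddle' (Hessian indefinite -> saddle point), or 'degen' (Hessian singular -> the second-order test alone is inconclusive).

Compute the Hessian H = grad^2 f:
  H = [[9, 9], [9, 9]]
Verify stationarity: grad f(x*) = H x* + g = (0, 0).
Eigenvalues of H: 0, 18.
H has a zero eigenvalue (singular; positive semidefinite but not definite), so H is neither positive definite, negative definite, nor indefinite. The second-order test alone is inconclusive -> degen.
(Indeed, f is constant along the null direction of H through x*, so x* is not a strict local extremum.)

degen


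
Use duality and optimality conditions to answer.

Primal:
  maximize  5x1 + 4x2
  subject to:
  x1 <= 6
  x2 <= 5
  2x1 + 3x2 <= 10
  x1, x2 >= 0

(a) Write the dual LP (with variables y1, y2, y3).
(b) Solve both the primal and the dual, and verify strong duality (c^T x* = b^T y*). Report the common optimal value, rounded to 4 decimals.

The standard primal-dual pair for 'max c^T x s.t. A x <= b, x >= 0' is:
  Dual:  min b^T y  s.t.  A^T y >= c,  y >= 0.

So the dual LP is:
  minimize  6y1 + 5y2 + 10y3
  subject to:
    y1 + 2y3 >= 5
    y2 + 3y3 >= 4
    y1, y2, y3 >= 0

Solving the primal: x* = (5, 0).
  primal value c^T x* = 25.
Solving the dual: y* = (0, 0, 2.5).
  dual value b^T y* = 25.
Strong duality: c^T x* = b^T y*. Confirmed.

25


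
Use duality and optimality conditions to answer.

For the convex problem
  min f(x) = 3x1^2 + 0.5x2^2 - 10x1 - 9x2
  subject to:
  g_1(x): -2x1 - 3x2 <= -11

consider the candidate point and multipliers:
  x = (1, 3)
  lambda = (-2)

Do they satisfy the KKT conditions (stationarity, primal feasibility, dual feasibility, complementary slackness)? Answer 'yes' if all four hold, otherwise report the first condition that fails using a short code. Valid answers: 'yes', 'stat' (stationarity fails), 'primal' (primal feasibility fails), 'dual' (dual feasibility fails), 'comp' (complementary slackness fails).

Gradient of f: grad f(x) = Q x + c = (-4, -6)
Constraint values g_i(x) = a_i^T x - b_i:
  g_1((1, 3)) = 0
Stationarity residual: grad f(x) + sum_i lambda_i a_i = (0, 0)
  -> stationarity OK
Primal feasibility (all g_i <= 0): OK
Dual feasibility (all lambda_i >= 0): FAILS
Complementary slackness (lambda_i * g_i(x) = 0 for all i): OK

Verdict: the first failing condition is dual_feasibility -> dual.

dual


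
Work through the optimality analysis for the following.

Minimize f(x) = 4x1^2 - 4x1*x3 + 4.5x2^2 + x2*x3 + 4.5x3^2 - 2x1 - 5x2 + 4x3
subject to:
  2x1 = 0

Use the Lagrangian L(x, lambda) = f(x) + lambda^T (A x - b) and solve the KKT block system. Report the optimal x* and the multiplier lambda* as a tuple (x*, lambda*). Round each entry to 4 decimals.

Form the Lagrangian:
  L(x, lambda) = (1/2) x^T Q x + c^T x + lambda^T (A x - b)
Stationarity (grad_x L = 0): Q x + c + A^T lambda = 0.
Primal feasibility: A x = b.

This gives the KKT block system:
  [ Q   A^T ] [ x     ]   [-c ]
  [ A    0  ] [ lambda ] = [ b ]

Solving the linear system:
  x*      = (0, 0.6125, -0.5125)
  lambda* = (-0.025)
  f(x*)   = -2.5563

x* = (0, 0.6125, -0.5125), lambda* = (-0.025)


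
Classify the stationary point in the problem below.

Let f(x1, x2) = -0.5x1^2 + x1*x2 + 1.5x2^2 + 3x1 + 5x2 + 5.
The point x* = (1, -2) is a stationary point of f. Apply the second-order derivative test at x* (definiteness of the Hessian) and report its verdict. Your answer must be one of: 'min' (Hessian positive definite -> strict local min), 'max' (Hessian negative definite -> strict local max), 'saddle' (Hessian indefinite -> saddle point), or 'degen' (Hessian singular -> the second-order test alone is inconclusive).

Compute the Hessian H = grad^2 f:
  H = [[-1, 1], [1, 3]]
Verify stationarity: grad f(x*) = H x* + g = (0, 0).
Eigenvalues of H: -1.2361, 3.2361.
Eigenvalues have mixed signs, so H is indefinite -> x* is a saddle point.

saddle


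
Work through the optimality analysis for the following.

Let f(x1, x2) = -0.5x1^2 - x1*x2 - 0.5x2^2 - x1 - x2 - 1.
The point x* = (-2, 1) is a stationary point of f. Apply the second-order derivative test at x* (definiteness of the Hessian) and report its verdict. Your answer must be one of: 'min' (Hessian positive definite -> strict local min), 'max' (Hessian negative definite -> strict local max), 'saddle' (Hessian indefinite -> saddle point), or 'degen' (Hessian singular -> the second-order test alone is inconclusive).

Compute the Hessian H = grad^2 f:
  H = [[-1, -1], [-1, -1]]
Verify stationarity: grad f(x*) = H x* + g = (0, 0).
Eigenvalues of H: -2, 0.
H has a zero eigenvalue (singular; negative semidefinite but not definite), so H is neither positive definite, negative definite, nor indefinite. The second-order test alone is inconclusive -> degen.
(Indeed, f is constant along the null direction of H through x*, so x* is not a strict local extremum.)

degen


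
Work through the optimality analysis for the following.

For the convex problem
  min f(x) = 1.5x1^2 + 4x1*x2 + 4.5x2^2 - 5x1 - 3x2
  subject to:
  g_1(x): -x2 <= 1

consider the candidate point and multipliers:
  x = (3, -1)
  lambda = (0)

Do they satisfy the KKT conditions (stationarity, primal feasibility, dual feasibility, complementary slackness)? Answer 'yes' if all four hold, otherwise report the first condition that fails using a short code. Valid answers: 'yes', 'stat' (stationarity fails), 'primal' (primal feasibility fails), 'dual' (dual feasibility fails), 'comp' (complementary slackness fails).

Gradient of f: grad f(x) = Q x + c = (0, 0)
Constraint values g_i(x) = a_i^T x - b_i:
  g_1((3, -1)) = 0
Stationarity residual: grad f(x) + sum_i lambda_i a_i = (0, 0)
  -> stationarity OK
Primal feasibility (all g_i <= 0): OK
Dual feasibility (all lambda_i >= 0): OK
Complementary slackness (lambda_i * g_i(x) = 0 for all i): OK

Verdict: yes, KKT holds.

yes


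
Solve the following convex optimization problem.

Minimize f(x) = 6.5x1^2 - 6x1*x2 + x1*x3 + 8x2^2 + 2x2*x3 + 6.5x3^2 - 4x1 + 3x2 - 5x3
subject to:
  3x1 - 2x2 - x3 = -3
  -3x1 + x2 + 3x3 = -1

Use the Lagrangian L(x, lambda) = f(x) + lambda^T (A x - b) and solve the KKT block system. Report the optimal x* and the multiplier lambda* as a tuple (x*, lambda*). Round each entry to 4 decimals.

Form the Lagrangian:
  L(x, lambda) = (1/2) x^T Q x + c^T x + lambda^T (A x - b)
Stationarity (grad_x L = 0): Q x + c + A^T lambda = 0.
Primal feasibility: A x = b.

This gives the KKT block system:
  [ Q   A^T ] [ x     ]   [-c ]
  [ A    0  ] [ lambda ] = [ b ]

Solving the linear system:
  x*      = (-0.4671, 1.4395, -1.2803)
  lambda* = (19.6105, 12.9474)
  f(x*)   = 42.1836

x* = (-0.4671, 1.4395, -1.2803), lambda* = (19.6105, 12.9474)


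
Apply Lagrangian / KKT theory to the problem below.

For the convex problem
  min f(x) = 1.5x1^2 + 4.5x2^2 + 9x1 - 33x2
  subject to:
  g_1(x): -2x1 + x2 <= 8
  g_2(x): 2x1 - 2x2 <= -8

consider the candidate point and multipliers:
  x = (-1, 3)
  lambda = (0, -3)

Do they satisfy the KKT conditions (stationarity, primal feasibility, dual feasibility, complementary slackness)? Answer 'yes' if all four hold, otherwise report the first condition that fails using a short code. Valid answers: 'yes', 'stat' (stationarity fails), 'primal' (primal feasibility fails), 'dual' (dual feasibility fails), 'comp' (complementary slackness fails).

Gradient of f: grad f(x) = Q x + c = (6, -6)
Constraint values g_i(x) = a_i^T x - b_i:
  g_1((-1, 3)) = -3
  g_2((-1, 3)) = 0
Stationarity residual: grad f(x) + sum_i lambda_i a_i = (0, 0)
  -> stationarity OK
Primal feasibility (all g_i <= 0): OK
Dual feasibility (all lambda_i >= 0): FAILS
Complementary slackness (lambda_i * g_i(x) = 0 for all i): OK

Verdict: the first failing condition is dual_feasibility -> dual.

dual


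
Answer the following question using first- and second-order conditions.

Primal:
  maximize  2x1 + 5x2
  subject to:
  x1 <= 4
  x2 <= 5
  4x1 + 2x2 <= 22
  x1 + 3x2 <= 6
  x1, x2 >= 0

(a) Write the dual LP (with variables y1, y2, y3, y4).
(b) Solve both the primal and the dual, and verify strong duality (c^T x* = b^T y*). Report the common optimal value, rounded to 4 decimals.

The standard primal-dual pair for 'max c^T x s.t. A x <= b, x >= 0' is:
  Dual:  min b^T y  s.t.  A^T y >= c,  y >= 0.

So the dual LP is:
  minimize  4y1 + 5y2 + 22y3 + 6y4
  subject to:
    y1 + 4y3 + y4 >= 2
    y2 + 2y3 + 3y4 >= 5
    y1, y2, y3, y4 >= 0

Solving the primal: x* = (4, 0.6667).
  primal value c^T x* = 11.3333.
Solving the dual: y* = (0.3333, 0, 0, 1.6667).
  dual value b^T y* = 11.3333.
Strong duality: c^T x* = b^T y*. Confirmed.

11.3333


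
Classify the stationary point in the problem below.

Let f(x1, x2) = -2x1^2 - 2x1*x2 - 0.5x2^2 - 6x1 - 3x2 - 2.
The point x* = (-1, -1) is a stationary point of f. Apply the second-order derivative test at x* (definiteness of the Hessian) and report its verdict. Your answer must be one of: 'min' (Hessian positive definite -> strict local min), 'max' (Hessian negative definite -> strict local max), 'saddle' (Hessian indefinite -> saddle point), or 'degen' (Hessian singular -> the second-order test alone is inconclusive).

Compute the Hessian H = grad^2 f:
  H = [[-4, -2], [-2, -1]]
Verify stationarity: grad f(x*) = H x* + g = (0, 0).
Eigenvalues of H: -5, 0.
H has a zero eigenvalue (singular; negative semidefinite but not definite), so H is neither positive definite, negative definite, nor indefinite. The second-order test alone is inconclusive -> degen.
(Indeed, f is constant along the null direction of H through x*, so x* is not a strict local extremum.)

degen


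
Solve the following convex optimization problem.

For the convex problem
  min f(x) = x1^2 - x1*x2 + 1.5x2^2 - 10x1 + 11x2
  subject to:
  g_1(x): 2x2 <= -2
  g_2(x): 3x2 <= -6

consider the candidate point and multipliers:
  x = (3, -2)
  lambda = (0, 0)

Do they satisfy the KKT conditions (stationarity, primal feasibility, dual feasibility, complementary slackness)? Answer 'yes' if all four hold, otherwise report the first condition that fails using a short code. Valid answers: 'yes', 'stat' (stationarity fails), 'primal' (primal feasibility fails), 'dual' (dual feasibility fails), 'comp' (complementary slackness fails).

Gradient of f: grad f(x) = Q x + c = (-2, 2)
Constraint values g_i(x) = a_i^T x - b_i:
  g_1((3, -2)) = -2
  g_2((3, -2)) = 0
Stationarity residual: grad f(x) + sum_i lambda_i a_i = (-2, 2)
  -> stationarity FAILS
Primal feasibility (all g_i <= 0): OK
Dual feasibility (all lambda_i >= 0): OK
Complementary slackness (lambda_i * g_i(x) = 0 for all i): OK

Verdict: the first failing condition is stationarity -> stat.

stat


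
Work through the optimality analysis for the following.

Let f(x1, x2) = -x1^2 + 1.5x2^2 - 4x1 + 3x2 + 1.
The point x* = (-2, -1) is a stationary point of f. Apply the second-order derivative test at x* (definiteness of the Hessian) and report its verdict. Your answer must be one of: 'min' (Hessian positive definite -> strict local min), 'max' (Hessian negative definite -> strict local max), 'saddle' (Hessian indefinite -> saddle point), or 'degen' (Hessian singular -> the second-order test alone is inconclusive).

Compute the Hessian H = grad^2 f:
  H = [[-2, 0], [0, 3]]
Verify stationarity: grad f(x*) = H x* + g = (0, 0).
Eigenvalues of H: -2, 3.
Eigenvalues have mixed signs, so H is indefinite -> x* is a saddle point.

saddle


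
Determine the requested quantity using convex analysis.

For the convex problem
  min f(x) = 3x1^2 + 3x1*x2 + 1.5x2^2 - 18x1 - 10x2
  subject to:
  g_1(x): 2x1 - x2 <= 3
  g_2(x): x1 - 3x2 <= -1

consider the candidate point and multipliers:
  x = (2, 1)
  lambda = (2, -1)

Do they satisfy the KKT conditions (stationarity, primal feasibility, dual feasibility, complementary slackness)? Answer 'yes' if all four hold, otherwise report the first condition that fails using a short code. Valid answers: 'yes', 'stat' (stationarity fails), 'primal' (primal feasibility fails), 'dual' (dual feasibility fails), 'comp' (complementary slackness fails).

Gradient of f: grad f(x) = Q x + c = (-3, -1)
Constraint values g_i(x) = a_i^T x - b_i:
  g_1((2, 1)) = 0
  g_2((2, 1)) = 0
Stationarity residual: grad f(x) + sum_i lambda_i a_i = (0, 0)
  -> stationarity OK
Primal feasibility (all g_i <= 0): OK
Dual feasibility (all lambda_i >= 0): FAILS
Complementary slackness (lambda_i * g_i(x) = 0 for all i): OK

Verdict: the first failing condition is dual_feasibility -> dual.

dual


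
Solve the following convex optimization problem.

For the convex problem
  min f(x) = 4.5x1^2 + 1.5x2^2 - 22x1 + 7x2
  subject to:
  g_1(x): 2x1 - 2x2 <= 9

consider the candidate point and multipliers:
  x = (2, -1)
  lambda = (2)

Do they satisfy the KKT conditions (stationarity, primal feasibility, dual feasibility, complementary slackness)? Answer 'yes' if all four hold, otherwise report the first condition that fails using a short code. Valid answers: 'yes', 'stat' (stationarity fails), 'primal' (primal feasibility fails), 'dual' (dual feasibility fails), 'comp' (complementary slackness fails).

Gradient of f: grad f(x) = Q x + c = (-4, 4)
Constraint values g_i(x) = a_i^T x - b_i:
  g_1((2, -1)) = -3
Stationarity residual: grad f(x) + sum_i lambda_i a_i = (0, 0)
  -> stationarity OK
Primal feasibility (all g_i <= 0): OK
Dual feasibility (all lambda_i >= 0): OK
Complementary slackness (lambda_i * g_i(x) = 0 for all i): FAILS

Verdict: the first failing condition is complementary_slackness -> comp.

comp


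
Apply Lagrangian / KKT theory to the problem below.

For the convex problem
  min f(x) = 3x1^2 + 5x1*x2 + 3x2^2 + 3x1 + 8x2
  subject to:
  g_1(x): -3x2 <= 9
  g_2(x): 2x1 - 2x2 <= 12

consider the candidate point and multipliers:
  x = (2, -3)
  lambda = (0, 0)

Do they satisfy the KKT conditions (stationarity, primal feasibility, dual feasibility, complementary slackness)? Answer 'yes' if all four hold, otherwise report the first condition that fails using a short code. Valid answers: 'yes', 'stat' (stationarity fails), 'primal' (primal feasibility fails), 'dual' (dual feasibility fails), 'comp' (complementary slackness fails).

Gradient of f: grad f(x) = Q x + c = (0, 0)
Constraint values g_i(x) = a_i^T x - b_i:
  g_1((2, -3)) = 0
  g_2((2, -3)) = -2
Stationarity residual: grad f(x) + sum_i lambda_i a_i = (0, 0)
  -> stationarity OK
Primal feasibility (all g_i <= 0): OK
Dual feasibility (all lambda_i >= 0): OK
Complementary slackness (lambda_i * g_i(x) = 0 for all i): OK

Verdict: yes, KKT holds.

yes


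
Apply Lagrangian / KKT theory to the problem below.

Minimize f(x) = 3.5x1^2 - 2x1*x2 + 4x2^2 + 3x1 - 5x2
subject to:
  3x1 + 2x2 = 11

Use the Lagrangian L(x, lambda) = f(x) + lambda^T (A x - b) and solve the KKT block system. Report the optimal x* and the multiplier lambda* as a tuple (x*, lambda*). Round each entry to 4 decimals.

Form the Lagrangian:
  L(x, lambda) = (1/2) x^T Q x + c^T x + lambda^T (A x - b)
Stationarity (grad_x L = 0): Q x + c + A^T lambda = 0.
Primal feasibility: A x = b.

This gives the KKT block system:
  [ Q   A^T ] [ x     ]   [-c ]
  [ A    0  ] [ lambda ] = [ b ]

Solving the linear system:
  x*      = (2.1452, 2.2823)
  lambda* = (-4.4839)
  f(x*)   = 22.1734

x* = (2.1452, 2.2823), lambda* = (-4.4839)


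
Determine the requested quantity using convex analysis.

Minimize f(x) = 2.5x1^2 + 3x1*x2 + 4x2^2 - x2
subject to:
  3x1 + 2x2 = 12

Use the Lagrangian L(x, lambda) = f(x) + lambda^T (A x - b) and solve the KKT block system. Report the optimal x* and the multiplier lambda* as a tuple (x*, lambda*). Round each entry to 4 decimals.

Form the Lagrangian:
  L(x, lambda) = (1/2) x^T Q x + c^T x + lambda^T (A x - b)
Stationarity (grad_x L = 0): Q x + c + A^T lambda = 0.
Primal feasibility: A x = b.

This gives the KKT block system:
  [ Q   A^T ] [ x     ]   [-c ]
  [ A    0  ] [ lambda ] = [ b ]

Solving the linear system:
  x*      = (3.75, 0.375)
  lambda* = (-6.625)
  f(x*)   = 39.5625

x* = (3.75, 0.375), lambda* = (-6.625)


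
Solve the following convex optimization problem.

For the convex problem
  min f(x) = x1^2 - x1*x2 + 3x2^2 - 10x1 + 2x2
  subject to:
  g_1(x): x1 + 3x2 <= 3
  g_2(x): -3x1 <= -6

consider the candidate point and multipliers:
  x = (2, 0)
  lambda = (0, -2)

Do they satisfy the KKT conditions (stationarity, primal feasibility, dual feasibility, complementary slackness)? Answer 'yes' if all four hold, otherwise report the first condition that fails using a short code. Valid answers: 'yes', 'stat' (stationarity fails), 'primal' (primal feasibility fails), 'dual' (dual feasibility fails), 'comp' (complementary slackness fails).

Gradient of f: grad f(x) = Q x + c = (-6, 0)
Constraint values g_i(x) = a_i^T x - b_i:
  g_1((2, 0)) = -1
  g_2((2, 0)) = 0
Stationarity residual: grad f(x) + sum_i lambda_i a_i = (0, 0)
  -> stationarity OK
Primal feasibility (all g_i <= 0): OK
Dual feasibility (all lambda_i >= 0): FAILS
Complementary slackness (lambda_i * g_i(x) = 0 for all i): OK

Verdict: the first failing condition is dual_feasibility -> dual.

dual


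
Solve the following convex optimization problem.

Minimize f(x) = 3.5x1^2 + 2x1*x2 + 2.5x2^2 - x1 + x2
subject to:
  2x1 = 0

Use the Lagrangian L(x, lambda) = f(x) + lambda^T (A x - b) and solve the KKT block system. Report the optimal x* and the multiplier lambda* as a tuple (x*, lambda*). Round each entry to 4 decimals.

Form the Lagrangian:
  L(x, lambda) = (1/2) x^T Q x + c^T x + lambda^T (A x - b)
Stationarity (grad_x L = 0): Q x + c + A^T lambda = 0.
Primal feasibility: A x = b.

This gives the KKT block system:
  [ Q   A^T ] [ x     ]   [-c ]
  [ A    0  ] [ lambda ] = [ b ]

Solving the linear system:
  x*      = (0, -0.2)
  lambda* = (0.7)
  f(x*)   = -0.1

x* = (0, -0.2), lambda* = (0.7)


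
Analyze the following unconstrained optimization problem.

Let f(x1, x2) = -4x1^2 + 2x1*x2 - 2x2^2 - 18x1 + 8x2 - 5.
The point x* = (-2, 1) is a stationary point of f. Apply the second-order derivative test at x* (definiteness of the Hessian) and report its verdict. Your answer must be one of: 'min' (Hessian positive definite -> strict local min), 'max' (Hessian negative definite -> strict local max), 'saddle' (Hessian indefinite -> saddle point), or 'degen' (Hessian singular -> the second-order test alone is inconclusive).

Compute the Hessian H = grad^2 f:
  H = [[-8, 2], [2, -4]]
Verify stationarity: grad f(x*) = H x* + g = (0, 0).
Eigenvalues of H: -8.8284, -3.1716.
Both eigenvalues < 0, so H is negative definite -> x* is a strict local max.

max


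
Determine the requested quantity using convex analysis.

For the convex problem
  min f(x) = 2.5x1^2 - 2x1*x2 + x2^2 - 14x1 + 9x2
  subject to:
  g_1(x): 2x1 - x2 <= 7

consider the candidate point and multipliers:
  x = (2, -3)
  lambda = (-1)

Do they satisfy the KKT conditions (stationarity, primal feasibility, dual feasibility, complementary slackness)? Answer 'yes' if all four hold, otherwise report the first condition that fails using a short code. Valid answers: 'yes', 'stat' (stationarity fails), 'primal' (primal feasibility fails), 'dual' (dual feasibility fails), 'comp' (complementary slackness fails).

Gradient of f: grad f(x) = Q x + c = (2, -1)
Constraint values g_i(x) = a_i^T x - b_i:
  g_1((2, -3)) = 0
Stationarity residual: grad f(x) + sum_i lambda_i a_i = (0, 0)
  -> stationarity OK
Primal feasibility (all g_i <= 0): OK
Dual feasibility (all lambda_i >= 0): FAILS
Complementary slackness (lambda_i * g_i(x) = 0 for all i): OK

Verdict: the first failing condition is dual_feasibility -> dual.

dual


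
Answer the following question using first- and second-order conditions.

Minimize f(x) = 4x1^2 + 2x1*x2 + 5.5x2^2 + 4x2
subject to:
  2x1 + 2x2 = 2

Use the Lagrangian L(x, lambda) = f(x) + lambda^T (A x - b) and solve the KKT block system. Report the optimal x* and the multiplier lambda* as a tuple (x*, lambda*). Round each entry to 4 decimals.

Form the Lagrangian:
  L(x, lambda) = (1/2) x^T Q x + c^T x + lambda^T (A x - b)
Stationarity (grad_x L = 0): Q x + c + A^T lambda = 0.
Primal feasibility: A x = b.

This gives the KKT block system:
  [ Q   A^T ] [ x     ]   [-c ]
  [ A    0  ] [ lambda ] = [ b ]

Solving the linear system:
  x*      = (0.8667, 0.1333)
  lambda* = (-3.6)
  f(x*)   = 3.8667

x* = (0.8667, 0.1333), lambda* = (-3.6)


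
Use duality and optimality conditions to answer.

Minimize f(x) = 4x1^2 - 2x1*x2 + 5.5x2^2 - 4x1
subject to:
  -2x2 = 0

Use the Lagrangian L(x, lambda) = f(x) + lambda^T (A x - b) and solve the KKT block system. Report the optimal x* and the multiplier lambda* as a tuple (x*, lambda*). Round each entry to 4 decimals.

Form the Lagrangian:
  L(x, lambda) = (1/2) x^T Q x + c^T x + lambda^T (A x - b)
Stationarity (grad_x L = 0): Q x + c + A^T lambda = 0.
Primal feasibility: A x = b.

This gives the KKT block system:
  [ Q   A^T ] [ x     ]   [-c ]
  [ A    0  ] [ lambda ] = [ b ]

Solving the linear system:
  x*      = (0.5, 0)
  lambda* = (-0.5)
  f(x*)   = -1

x* = (0.5, 0), lambda* = (-0.5)


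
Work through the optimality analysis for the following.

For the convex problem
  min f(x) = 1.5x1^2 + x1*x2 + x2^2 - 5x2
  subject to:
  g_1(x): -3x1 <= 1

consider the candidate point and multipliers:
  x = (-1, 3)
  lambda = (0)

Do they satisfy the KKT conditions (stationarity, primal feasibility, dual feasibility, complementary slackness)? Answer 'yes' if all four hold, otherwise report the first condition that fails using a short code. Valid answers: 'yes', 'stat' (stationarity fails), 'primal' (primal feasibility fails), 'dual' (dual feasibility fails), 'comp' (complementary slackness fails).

Gradient of f: grad f(x) = Q x + c = (0, 0)
Constraint values g_i(x) = a_i^T x - b_i:
  g_1((-1, 3)) = 2
Stationarity residual: grad f(x) + sum_i lambda_i a_i = (0, 0)
  -> stationarity OK
Primal feasibility (all g_i <= 0): FAILS
Dual feasibility (all lambda_i >= 0): OK
Complementary slackness (lambda_i * g_i(x) = 0 for all i): OK

Verdict: the first failing condition is primal_feasibility -> primal.

primal


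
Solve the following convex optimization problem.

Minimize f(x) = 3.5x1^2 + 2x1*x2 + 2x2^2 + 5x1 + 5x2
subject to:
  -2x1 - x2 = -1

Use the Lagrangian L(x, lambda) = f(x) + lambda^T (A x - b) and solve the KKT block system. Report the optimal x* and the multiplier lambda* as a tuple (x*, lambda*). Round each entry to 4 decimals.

Form the Lagrangian:
  L(x, lambda) = (1/2) x^T Q x + c^T x + lambda^T (A x - b)
Stationarity (grad_x L = 0): Q x + c + A^T lambda = 0.
Primal feasibility: A x = b.

This gives the KKT block system:
  [ Q   A^T ] [ x     ]   [-c ]
  [ A    0  ] [ lambda ] = [ b ]

Solving the linear system:
  x*      = (0.7333, -0.4667)
  lambda* = (4.6)
  f(x*)   = 2.9667

x* = (0.7333, -0.4667), lambda* = (4.6)


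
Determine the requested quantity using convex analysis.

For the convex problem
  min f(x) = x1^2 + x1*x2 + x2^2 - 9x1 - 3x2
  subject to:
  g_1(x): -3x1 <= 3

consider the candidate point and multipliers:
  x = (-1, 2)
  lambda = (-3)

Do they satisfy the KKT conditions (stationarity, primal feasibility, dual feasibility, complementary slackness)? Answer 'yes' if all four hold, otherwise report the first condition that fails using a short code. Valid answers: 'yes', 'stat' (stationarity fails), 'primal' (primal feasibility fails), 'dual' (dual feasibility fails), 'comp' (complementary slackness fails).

Gradient of f: grad f(x) = Q x + c = (-9, 0)
Constraint values g_i(x) = a_i^T x - b_i:
  g_1((-1, 2)) = 0
Stationarity residual: grad f(x) + sum_i lambda_i a_i = (0, 0)
  -> stationarity OK
Primal feasibility (all g_i <= 0): OK
Dual feasibility (all lambda_i >= 0): FAILS
Complementary slackness (lambda_i * g_i(x) = 0 for all i): OK

Verdict: the first failing condition is dual_feasibility -> dual.

dual


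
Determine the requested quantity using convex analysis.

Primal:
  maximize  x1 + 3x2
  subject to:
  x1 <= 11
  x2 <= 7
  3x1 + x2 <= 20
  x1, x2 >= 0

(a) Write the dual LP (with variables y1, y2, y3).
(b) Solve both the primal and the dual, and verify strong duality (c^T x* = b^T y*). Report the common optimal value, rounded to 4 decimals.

The standard primal-dual pair for 'max c^T x s.t. A x <= b, x >= 0' is:
  Dual:  min b^T y  s.t.  A^T y >= c,  y >= 0.

So the dual LP is:
  minimize  11y1 + 7y2 + 20y3
  subject to:
    y1 + 3y3 >= 1
    y2 + y3 >= 3
    y1, y2, y3 >= 0

Solving the primal: x* = (4.3333, 7).
  primal value c^T x* = 25.3333.
Solving the dual: y* = (0, 2.6667, 0.3333).
  dual value b^T y* = 25.3333.
Strong duality: c^T x* = b^T y*. Confirmed.

25.3333


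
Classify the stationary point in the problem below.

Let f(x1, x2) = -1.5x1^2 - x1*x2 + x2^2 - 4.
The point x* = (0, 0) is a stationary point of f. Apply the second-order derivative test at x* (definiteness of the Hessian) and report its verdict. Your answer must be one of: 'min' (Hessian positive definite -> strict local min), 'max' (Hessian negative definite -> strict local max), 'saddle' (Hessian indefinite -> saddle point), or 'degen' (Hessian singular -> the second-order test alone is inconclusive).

Compute the Hessian H = grad^2 f:
  H = [[-3, -1], [-1, 2]]
Verify stationarity: grad f(x*) = H x* + g = (0, 0).
Eigenvalues of H: -3.1926, 2.1926.
Eigenvalues have mixed signs, so H is indefinite -> x* is a saddle point.

saddle


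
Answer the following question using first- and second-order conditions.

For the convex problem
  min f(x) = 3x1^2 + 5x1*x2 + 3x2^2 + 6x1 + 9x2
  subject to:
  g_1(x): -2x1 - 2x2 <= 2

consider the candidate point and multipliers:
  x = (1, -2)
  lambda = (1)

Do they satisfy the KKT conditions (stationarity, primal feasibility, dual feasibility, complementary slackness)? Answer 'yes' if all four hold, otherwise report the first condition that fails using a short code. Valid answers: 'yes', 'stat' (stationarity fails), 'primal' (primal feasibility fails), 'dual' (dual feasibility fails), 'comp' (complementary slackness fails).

Gradient of f: grad f(x) = Q x + c = (2, 2)
Constraint values g_i(x) = a_i^T x - b_i:
  g_1((1, -2)) = 0
Stationarity residual: grad f(x) + sum_i lambda_i a_i = (0, 0)
  -> stationarity OK
Primal feasibility (all g_i <= 0): OK
Dual feasibility (all lambda_i >= 0): OK
Complementary slackness (lambda_i * g_i(x) = 0 for all i): OK

Verdict: yes, KKT holds.

yes


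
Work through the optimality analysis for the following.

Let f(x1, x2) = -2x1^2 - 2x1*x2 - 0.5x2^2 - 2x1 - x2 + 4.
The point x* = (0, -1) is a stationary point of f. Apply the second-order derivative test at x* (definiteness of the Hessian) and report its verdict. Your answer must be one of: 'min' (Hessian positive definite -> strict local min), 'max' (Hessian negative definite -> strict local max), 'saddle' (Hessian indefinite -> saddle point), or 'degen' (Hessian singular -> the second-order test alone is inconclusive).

Compute the Hessian H = grad^2 f:
  H = [[-4, -2], [-2, -1]]
Verify stationarity: grad f(x*) = H x* + g = (0, 0).
Eigenvalues of H: -5, 0.
H has a zero eigenvalue (singular; negative semidefinite but not definite), so H is neither positive definite, negative definite, nor indefinite. The second-order test alone is inconclusive -> degen.
(Indeed, f is constant along the null direction of H through x*, so x* is not a strict local extremum.)

degen


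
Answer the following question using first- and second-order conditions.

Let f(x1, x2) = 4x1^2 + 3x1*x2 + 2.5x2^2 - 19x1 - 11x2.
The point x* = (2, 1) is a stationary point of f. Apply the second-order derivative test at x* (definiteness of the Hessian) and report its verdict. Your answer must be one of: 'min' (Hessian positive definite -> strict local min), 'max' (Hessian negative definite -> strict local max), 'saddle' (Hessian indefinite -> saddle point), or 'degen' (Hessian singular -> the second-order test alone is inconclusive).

Compute the Hessian H = grad^2 f:
  H = [[8, 3], [3, 5]]
Verify stationarity: grad f(x*) = H x* + g = (0, 0).
Eigenvalues of H: 3.1459, 9.8541.
Both eigenvalues > 0, so H is positive definite -> x* is a strict local min.

min


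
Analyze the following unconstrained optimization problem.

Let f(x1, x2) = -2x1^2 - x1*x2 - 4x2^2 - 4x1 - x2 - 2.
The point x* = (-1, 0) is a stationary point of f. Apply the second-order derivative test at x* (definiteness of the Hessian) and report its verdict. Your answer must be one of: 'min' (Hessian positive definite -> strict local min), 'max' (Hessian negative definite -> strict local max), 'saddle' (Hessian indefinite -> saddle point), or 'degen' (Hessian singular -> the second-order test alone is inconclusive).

Compute the Hessian H = grad^2 f:
  H = [[-4, -1], [-1, -8]]
Verify stationarity: grad f(x*) = H x* + g = (0, 0).
Eigenvalues of H: -8.2361, -3.7639.
Both eigenvalues < 0, so H is negative definite -> x* is a strict local max.

max


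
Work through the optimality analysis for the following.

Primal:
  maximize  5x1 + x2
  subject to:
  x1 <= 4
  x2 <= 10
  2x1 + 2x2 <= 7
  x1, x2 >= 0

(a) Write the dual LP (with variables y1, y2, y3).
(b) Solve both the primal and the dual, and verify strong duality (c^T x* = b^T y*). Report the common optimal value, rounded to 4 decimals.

The standard primal-dual pair for 'max c^T x s.t. A x <= b, x >= 0' is:
  Dual:  min b^T y  s.t.  A^T y >= c,  y >= 0.

So the dual LP is:
  minimize  4y1 + 10y2 + 7y3
  subject to:
    y1 + 2y3 >= 5
    y2 + 2y3 >= 1
    y1, y2, y3 >= 0

Solving the primal: x* = (3.5, 0).
  primal value c^T x* = 17.5.
Solving the dual: y* = (0, 0, 2.5).
  dual value b^T y* = 17.5.
Strong duality: c^T x* = b^T y*. Confirmed.

17.5


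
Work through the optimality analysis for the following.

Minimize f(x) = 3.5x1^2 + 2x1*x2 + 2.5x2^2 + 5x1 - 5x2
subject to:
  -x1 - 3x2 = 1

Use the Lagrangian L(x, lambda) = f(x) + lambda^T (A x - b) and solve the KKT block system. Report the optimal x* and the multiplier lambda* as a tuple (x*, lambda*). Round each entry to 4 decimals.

Form the Lagrangian:
  L(x, lambda) = (1/2) x^T Q x + c^T x + lambda^T (A x - b)
Stationarity (grad_x L = 0): Q x + c + A^T lambda = 0.
Primal feasibility: A x = b.

This gives the KKT block system:
  [ Q   A^T ] [ x     ]   [-c ]
  [ A    0  ] [ lambda ] = [ b ]

Solving the linear system:
  x*      = (-1.0536, 0.0179)
  lambda* = (-2.3393)
  f(x*)   = -1.5089

x* = (-1.0536, 0.0179), lambda* = (-2.3393)


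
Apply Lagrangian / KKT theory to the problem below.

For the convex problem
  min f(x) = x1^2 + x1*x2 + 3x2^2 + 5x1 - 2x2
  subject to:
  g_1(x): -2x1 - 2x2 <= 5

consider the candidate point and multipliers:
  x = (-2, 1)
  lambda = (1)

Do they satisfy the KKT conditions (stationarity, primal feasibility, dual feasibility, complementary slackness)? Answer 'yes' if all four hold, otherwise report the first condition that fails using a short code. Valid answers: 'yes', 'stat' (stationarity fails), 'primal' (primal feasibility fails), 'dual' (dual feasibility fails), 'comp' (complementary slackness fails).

Gradient of f: grad f(x) = Q x + c = (2, 2)
Constraint values g_i(x) = a_i^T x - b_i:
  g_1((-2, 1)) = -3
Stationarity residual: grad f(x) + sum_i lambda_i a_i = (0, 0)
  -> stationarity OK
Primal feasibility (all g_i <= 0): OK
Dual feasibility (all lambda_i >= 0): OK
Complementary slackness (lambda_i * g_i(x) = 0 for all i): FAILS

Verdict: the first failing condition is complementary_slackness -> comp.

comp


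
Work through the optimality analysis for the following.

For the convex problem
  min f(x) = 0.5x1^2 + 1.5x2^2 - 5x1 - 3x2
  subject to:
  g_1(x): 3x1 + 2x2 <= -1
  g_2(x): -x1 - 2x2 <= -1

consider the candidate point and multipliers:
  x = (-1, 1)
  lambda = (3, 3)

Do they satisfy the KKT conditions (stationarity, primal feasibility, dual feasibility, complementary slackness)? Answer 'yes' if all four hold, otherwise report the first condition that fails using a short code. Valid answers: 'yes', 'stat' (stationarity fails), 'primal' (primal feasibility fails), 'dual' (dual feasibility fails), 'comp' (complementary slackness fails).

Gradient of f: grad f(x) = Q x + c = (-6, 0)
Constraint values g_i(x) = a_i^T x - b_i:
  g_1((-1, 1)) = 0
  g_2((-1, 1)) = 0
Stationarity residual: grad f(x) + sum_i lambda_i a_i = (0, 0)
  -> stationarity OK
Primal feasibility (all g_i <= 0): OK
Dual feasibility (all lambda_i >= 0): OK
Complementary slackness (lambda_i * g_i(x) = 0 for all i): OK

Verdict: yes, KKT holds.

yes


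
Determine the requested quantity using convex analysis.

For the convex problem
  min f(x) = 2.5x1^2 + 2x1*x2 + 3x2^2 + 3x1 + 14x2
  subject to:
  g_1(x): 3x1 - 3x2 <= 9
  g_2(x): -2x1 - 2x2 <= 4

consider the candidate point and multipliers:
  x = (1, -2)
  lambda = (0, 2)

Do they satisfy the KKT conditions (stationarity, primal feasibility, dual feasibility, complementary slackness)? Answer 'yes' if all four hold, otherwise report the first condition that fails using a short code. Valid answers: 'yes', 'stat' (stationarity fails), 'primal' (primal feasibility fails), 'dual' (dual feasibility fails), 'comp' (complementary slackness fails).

Gradient of f: grad f(x) = Q x + c = (4, 4)
Constraint values g_i(x) = a_i^T x - b_i:
  g_1((1, -2)) = 0
  g_2((1, -2)) = -2
Stationarity residual: grad f(x) + sum_i lambda_i a_i = (0, 0)
  -> stationarity OK
Primal feasibility (all g_i <= 0): OK
Dual feasibility (all lambda_i >= 0): OK
Complementary slackness (lambda_i * g_i(x) = 0 for all i): FAILS

Verdict: the first failing condition is complementary_slackness -> comp.

comp


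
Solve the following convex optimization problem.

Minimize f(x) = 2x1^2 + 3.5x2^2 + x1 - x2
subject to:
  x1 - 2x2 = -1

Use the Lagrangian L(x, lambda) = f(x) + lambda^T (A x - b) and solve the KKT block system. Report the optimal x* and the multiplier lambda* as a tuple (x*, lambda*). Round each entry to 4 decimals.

Form the Lagrangian:
  L(x, lambda) = (1/2) x^T Q x + c^T x + lambda^T (A x - b)
Stationarity (grad_x L = 0): Q x + c + A^T lambda = 0.
Primal feasibility: A x = b.

This gives the KKT block system:
  [ Q   A^T ] [ x     ]   [-c ]
  [ A    0  ] [ lambda ] = [ b ]

Solving the linear system:
  x*      = (-0.3913, 0.3043)
  lambda* = (0.5652)
  f(x*)   = -0.0652

x* = (-0.3913, 0.3043), lambda* = (0.5652)


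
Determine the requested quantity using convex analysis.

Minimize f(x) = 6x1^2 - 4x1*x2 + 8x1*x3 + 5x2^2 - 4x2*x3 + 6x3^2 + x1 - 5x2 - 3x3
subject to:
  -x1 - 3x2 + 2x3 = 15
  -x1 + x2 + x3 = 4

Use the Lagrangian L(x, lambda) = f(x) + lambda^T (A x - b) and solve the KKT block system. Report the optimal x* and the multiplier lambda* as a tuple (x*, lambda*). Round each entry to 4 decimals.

Form the Lagrangian:
  L(x, lambda) = (1/2) x^T Q x + c^T x + lambda^T (A x - b)
Stationarity (grad_x L = 0): Q x + c + A^T lambda = 0.
Primal feasibility: A x = b.

This gives the KKT block system:
  [ Q   A^T ] [ x     ]   [-c ]
  [ A    0  ] [ lambda ] = [ b ]

Solving the linear system:
  x*      = (-3.1867, -2.0373, 2.8507)
  lambda* = (-7.5787, 1.2933)
  f(x*)   = 53.4773

x* = (-3.1867, -2.0373, 2.8507), lambda* = (-7.5787, 1.2933)


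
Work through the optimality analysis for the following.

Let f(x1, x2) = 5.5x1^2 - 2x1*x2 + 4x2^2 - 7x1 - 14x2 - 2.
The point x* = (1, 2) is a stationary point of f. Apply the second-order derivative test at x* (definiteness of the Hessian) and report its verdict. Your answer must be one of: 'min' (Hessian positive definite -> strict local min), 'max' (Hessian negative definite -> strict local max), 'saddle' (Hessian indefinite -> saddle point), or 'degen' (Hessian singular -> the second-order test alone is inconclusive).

Compute the Hessian H = grad^2 f:
  H = [[11, -2], [-2, 8]]
Verify stationarity: grad f(x*) = H x* + g = (0, 0).
Eigenvalues of H: 7, 12.
Both eigenvalues > 0, so H is positive definite -> x* is a strict local min.

min
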